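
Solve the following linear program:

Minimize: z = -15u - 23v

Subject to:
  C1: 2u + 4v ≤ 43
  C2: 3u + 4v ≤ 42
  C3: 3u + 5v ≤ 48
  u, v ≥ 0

Evaluate the objective at each vertex of the feasible region:
  z(0, 0) = 0
  z(14, 0) = -210
  z(6, 6) = -228  ←
  z(0, 9.6) = -220.8
The minimum is at u = 6, v = 6.

u = 6, v = 6, z = -228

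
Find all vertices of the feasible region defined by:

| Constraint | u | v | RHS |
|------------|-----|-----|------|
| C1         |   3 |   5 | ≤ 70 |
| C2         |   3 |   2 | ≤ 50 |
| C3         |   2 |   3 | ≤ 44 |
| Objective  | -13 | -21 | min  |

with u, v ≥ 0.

(0, 0), (16.67, 0), (12.4, 6.4), (10, 8), (0, 14)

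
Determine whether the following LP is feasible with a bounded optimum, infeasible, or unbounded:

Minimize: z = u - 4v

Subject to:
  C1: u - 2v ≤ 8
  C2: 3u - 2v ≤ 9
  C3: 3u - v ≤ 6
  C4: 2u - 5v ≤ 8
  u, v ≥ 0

Unbounded (objective can decrease without bound)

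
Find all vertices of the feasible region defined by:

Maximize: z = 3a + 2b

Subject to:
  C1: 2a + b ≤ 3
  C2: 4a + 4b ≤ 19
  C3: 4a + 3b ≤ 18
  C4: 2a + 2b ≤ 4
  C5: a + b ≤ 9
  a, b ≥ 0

(0, 0), (1.5, 0), (1, 1), (0, 2)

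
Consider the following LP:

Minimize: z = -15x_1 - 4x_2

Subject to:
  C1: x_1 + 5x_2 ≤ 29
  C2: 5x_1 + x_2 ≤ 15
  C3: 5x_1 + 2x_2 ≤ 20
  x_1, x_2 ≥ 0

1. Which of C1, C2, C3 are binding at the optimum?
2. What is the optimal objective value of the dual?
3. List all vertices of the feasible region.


1. C2, C3
2. -50
3. (0, 0), (3, 0), (2, 5), (1.826, 5.435), (0, 5.8)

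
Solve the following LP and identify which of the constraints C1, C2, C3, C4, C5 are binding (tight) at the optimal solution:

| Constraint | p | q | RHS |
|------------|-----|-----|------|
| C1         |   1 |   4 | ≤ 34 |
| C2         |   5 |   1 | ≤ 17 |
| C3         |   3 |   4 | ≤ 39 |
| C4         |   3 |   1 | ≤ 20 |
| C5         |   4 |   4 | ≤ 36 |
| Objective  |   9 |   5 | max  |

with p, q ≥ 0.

At p = 2, q = 7, compute slack b - a·x for each constraint:
  C1: 34 − 30 = 4  (slack)
  C2: 17 − 17 = 0  (binding)
  C3: 39 − 34 = 5  (slack)
  C4: 20 − 13 = 7  (slack)
  C5: 36 − 36 = 0  (binding)

Optimal: p = 2, q = 7
Binding: C2, C5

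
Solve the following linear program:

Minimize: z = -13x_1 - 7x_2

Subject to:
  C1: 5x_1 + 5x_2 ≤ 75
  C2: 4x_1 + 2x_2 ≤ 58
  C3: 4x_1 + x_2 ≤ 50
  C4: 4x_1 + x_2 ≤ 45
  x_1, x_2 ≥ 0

Evaluate the objective at each vertex of the feasible region:
  z(0, 0) = 0
  z(11.25, 0) = -146.2
  z(10, 5) = -165  ←
  z(0, 15) = -105
The minimum is at x_1 = 10, x_2 = 5.

x_1 = 10, x_2 = 5, z = -165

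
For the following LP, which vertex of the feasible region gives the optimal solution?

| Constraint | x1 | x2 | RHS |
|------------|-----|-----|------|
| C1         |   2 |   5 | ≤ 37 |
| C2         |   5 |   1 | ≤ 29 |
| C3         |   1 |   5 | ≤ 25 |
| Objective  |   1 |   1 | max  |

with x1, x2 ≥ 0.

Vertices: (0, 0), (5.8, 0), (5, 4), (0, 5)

Evaluate the objective at each vertex of the feasible region:
  z(0, 0) = 0
  z(5.8, 0) = 5.8
  z(5, 4) = 9  ←
  z(0, 5) = 5
The maximum is at x1 = 5, x2 = 4.

(5, 4)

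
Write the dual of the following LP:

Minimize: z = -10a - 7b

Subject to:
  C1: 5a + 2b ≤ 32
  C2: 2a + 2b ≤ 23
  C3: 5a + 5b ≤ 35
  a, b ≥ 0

Primal min cᵀx s.t. Ax ≤ b, x ≥ 0  →  Dual max −bᵀy s.t. Aᵀy ≥ −c, y ≥ 0.

Maximize: z = -32y1 - 23y2 - 35y3

Subject to:
  5y1 + 2y2 + 5y3 ≥ 10
  2y1 + 2y2 + 5y3 ≥ 7
  y1, y2, y3 ≥ 0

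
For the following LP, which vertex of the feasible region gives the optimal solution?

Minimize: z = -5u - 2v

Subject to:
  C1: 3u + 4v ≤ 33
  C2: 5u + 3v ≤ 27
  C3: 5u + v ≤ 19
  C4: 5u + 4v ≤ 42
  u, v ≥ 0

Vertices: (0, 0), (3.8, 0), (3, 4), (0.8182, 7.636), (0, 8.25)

Evaluate the objective at each vertex of the feasible region:
  z(0, 0) = 0
  z(3.8, 0) = -19
  z(3, 4) = -23  ←
  z(0.8182, 7.636) = -19.36
  z(0, 8.25) = -16.5
The minimum is at u = 3, v = 4.

(3, 4)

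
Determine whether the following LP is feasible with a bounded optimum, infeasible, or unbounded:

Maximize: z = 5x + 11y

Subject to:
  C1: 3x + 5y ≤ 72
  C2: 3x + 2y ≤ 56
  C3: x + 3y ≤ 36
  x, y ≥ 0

Feasible with a bounded optimal solution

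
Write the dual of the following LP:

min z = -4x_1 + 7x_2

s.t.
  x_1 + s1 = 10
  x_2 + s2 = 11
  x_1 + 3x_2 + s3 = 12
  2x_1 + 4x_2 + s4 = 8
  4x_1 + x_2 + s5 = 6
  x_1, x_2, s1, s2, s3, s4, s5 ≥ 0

Primal min cᵀx s.t. Ax ≤ b, x ≥ 0  →  Dual max −bᵀy s.t. Aᵀy ≥ −c, y ≥ 0.

Maximize: z = -10y1 - 11y2 - 12y3 - 8y4 - 6y5

Subject to:
  y1 + y3 + 2y4 + 4y5 ≥ 4
  y2 + 3y3 + 4y4 + y5 ≥ -7
  y1, y2, y3, y4, y5 ≥ 0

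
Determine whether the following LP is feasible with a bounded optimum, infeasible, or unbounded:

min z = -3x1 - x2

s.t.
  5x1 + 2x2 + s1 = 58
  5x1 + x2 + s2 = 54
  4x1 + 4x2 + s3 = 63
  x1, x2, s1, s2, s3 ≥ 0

Feasible with a bounded optimal solution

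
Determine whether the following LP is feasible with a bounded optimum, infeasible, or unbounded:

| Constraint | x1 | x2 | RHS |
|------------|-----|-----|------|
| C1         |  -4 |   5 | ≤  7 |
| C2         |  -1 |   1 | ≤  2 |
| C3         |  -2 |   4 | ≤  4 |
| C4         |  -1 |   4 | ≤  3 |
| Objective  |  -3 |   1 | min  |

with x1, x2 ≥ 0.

Unbounded (objective can decrease without bound)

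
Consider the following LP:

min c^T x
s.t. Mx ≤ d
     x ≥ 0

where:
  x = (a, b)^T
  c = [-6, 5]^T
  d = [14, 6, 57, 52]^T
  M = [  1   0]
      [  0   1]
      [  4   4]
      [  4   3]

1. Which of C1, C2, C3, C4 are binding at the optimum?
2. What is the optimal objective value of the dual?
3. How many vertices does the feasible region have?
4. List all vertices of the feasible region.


1. C4
2. -78
3. 5
4. (0, 0), (13, 0), (9.25, 5), (8.25, 6), (0, 6)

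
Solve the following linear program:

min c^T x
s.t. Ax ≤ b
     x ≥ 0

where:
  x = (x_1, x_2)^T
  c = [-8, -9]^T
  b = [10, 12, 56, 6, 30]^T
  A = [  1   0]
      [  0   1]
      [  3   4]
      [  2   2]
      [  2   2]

Evaluate the objective at each vertex of the feasible region:
  z(0, 0) = 0
  z(3, 0) = -24
  z(0, 3) = -27  ←
The minimum is at x_1 = 0, x_2 = 3.

x_1 = 0, x_2 = 3, z = -27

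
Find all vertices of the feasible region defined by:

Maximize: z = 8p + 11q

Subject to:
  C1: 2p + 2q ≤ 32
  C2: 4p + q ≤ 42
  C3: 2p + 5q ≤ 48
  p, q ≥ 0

(0, 0), (10.5, 0), (9, 6), (0, 9.6)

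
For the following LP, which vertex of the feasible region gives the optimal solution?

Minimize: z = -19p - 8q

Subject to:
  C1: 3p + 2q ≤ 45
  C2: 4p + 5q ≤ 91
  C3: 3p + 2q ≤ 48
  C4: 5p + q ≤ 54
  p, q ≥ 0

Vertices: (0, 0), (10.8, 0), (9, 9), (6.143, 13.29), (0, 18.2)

Evaluate the objective at each vertex of the feasible region:
  z(0, 0) = 0
  z(10.8, 0) = -205.2
  z(9, 9) = -243  ←
  z(6.143, 13.29) = -223
  z(0, 18.2) = -145.6
The minimum is at p = 9, q = 9.

(9, 9)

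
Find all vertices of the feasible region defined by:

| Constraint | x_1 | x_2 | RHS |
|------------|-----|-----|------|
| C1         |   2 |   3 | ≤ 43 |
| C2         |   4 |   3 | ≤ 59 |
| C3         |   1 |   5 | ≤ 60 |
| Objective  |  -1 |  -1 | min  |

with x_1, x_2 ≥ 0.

(0, 0), (14.75, 0), (8, 9), (5, 11), (0, 12)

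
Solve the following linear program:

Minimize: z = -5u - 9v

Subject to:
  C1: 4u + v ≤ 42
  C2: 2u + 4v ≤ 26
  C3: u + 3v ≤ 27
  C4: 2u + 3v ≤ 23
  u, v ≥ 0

Evaluate the objective at each vertex of the feasible region:
  z(0, 0) = 0
  z(10.5, 0) = -52.5
  z(10.3, 0.8) = -58.7
  z(7, 3) = -62  ←
  z(0, 6.5) = -58.5
The minimum is at u = 7, v = 3.

u = 7, v = 3, z = -62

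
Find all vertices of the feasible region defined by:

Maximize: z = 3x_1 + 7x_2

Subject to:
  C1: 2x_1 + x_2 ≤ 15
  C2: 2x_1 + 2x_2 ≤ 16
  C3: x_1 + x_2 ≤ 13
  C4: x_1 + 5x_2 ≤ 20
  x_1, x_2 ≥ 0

(0, 0), (7.5, 0), (7, 1), (5, 3), (0, 4)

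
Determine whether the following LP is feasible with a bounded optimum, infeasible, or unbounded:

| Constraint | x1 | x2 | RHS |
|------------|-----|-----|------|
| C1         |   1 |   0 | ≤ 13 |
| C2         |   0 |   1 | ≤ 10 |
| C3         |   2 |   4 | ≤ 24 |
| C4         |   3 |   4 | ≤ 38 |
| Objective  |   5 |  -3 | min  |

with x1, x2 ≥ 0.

Feasible with a bounded optimal solution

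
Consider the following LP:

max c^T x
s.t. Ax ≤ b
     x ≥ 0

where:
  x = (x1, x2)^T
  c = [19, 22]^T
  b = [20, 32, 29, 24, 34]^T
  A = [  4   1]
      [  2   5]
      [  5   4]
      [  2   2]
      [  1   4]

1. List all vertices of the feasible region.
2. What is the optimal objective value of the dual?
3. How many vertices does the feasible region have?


1. (0, 0), (5, 0), (4.636, 1.455), (1, 6), (0, 6.4)
2. 151
3. 5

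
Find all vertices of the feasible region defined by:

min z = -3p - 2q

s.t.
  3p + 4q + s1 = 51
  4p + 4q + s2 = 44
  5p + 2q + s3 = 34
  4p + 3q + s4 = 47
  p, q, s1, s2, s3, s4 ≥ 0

(0, 0), (6.8, 0), (4, 7), (0, 11)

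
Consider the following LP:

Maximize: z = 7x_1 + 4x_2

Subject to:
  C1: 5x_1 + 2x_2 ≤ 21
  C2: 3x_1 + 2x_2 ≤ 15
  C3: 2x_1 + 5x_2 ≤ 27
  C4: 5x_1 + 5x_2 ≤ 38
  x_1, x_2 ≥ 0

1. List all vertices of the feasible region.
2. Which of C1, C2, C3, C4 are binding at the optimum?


1. (0, 0), (4.2, 0), (3, 3), (1.909, 4.636), (0, 5.4)
2. C1, C2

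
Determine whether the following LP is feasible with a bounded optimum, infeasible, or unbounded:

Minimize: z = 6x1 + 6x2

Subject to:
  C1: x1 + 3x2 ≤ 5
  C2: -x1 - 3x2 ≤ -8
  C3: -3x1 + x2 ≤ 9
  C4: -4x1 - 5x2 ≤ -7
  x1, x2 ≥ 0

Infeasible (no feasible solution exists)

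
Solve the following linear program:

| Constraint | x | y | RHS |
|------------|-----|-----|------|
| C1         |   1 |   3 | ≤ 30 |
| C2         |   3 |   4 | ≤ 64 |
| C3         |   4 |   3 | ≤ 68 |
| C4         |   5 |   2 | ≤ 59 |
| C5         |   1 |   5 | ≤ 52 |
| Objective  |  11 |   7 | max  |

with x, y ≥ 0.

Evaluate the objective at each vertex of the feasible region:
  z(0, 0) = 0
  z(11.8, 0) = 129.8
  z(9, 7) = 148  ←
  z(0, 10) = 70
The maximum is at x = 9, y = 7.

x = 9, y = 7, z = 148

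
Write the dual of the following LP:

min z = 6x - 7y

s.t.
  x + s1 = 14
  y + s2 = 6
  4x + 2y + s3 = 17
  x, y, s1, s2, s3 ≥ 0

Primal min cᵀx s.t. Ax ≤ b, x ≥ 0  →  Dual max −bᵀy s.t. Aᵀy ≥ −c, y ≥ 0.

Maximize: z = -14y1 - 6y2 - 17y3

Subject to:
  y1 + 4y3 ≥ -6
  y2 + 2y3 ≥ 7
  y1, y2, y3 ≥ 0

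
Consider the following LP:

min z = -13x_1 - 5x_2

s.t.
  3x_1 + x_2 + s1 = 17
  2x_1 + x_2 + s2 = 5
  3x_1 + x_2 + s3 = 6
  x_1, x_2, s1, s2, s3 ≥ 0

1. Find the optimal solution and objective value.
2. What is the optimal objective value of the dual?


1. x_1 = 1, x_2 = 3, z = -28
2. -28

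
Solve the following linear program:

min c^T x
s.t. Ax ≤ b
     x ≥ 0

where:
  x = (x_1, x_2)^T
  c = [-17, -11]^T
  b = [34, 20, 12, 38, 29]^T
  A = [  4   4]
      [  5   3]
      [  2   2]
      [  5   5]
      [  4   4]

Evaluate the objective at each vertex of the feasible region:
  z(0, 0) = 0
  z(4, 0) = -68
  z(1, 5) = -72  ←
  z(0, 6) = -66
The minimum is at x_1 = 1, x_2 = 5.

x_1 = 1, x_2 = 5, z = -72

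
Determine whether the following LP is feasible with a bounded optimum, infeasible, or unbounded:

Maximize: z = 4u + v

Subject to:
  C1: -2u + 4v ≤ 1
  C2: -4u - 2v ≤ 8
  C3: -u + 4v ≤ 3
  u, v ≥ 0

Unbounded (objective can increase without bound)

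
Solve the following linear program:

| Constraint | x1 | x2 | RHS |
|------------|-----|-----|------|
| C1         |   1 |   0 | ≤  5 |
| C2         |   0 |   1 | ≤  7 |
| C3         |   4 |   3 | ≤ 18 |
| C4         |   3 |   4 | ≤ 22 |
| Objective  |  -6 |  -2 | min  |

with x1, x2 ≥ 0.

Evaluate the objective at each vertex of the feasible region:
  z(0, 0) = 0
  z(4.5, 0) = -27  ←
  z(0.8571, 4.857) = -14.86
  z(0, 5.5) = -11
The minimum is at x1 = 4.5, x2 = 0.

x1 = 4.5, x2 = 0, z = -27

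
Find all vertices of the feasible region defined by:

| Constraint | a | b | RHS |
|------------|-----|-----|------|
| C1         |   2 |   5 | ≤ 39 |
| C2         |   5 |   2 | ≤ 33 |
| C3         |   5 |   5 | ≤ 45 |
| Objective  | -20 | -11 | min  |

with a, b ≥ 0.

(0, 0), (6.6, 0), (5, 4), (2, 7), (0, 7.8)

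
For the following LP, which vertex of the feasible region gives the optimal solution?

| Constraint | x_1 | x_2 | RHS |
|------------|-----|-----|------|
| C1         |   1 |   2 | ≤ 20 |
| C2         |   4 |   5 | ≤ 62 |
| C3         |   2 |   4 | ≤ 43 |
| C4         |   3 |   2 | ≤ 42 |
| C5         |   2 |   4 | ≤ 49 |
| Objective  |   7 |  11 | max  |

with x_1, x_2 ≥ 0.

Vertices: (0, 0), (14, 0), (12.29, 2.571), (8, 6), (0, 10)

Evaluate the objective at each vertex of the feasible region:
  z(0, 0) = 0
  z(14, 0) = 98
  z(12.29, 2.571) = 114.3
  z(8, 6) = 122  ←
  z(0, 10) = 110
The maximum is at x_1 = 8, x_2 = 6.

(8, 6)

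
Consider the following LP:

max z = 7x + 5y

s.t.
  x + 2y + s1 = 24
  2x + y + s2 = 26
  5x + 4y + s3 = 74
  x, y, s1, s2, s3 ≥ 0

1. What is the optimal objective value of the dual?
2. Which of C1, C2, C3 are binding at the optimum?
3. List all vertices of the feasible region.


1. 100
2. C2, C3
3. (0, 0), (13, 0), (10, 6), (8.667, 7.667), (0, 12)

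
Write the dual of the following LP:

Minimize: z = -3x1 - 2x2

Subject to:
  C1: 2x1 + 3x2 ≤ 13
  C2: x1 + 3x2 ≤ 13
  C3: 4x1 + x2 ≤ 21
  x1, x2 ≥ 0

Primal min cᵀx s.t. Ax ≤ b, x ≥ 0  →  Dual max −bᵀy s.t. Aᵀy ≥ −c, y ≥ 0.

Maximize: z = -13y1 - 13y2 - 21y3

Subject to:
  2y1 + y2 + 4y3 ≥ 3
  3y1 + 3y2 + y3 ≥ 2
  y1, y2, y3 ≥ 0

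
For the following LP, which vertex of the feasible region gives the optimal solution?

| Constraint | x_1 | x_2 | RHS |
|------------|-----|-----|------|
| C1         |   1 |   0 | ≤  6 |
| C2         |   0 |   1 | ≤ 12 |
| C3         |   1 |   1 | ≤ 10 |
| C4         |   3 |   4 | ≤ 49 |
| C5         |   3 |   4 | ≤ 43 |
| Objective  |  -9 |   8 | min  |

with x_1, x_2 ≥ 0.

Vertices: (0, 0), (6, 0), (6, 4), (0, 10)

Evaluate the objective at each vertex of the feasible region:
  z(0, 0) = 0
  z(6, 0) = -54  ←
  z(6, 4) = -22
  z(0, 10) = 80
The minimum is at x_1 = 6, x_2 = 0.

(6, 0)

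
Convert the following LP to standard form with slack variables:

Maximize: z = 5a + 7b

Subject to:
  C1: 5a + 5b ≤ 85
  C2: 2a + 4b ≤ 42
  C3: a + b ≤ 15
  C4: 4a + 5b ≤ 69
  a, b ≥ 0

max z = 5a + 7b

s.t.
  5a + 5b + s1 = 85
  2a + 4b + s2 = 42
  a + b + s3 = 15
  4a + 5b + s4 = 69
  a, b, s1, s2, s3, s4 ≥ 0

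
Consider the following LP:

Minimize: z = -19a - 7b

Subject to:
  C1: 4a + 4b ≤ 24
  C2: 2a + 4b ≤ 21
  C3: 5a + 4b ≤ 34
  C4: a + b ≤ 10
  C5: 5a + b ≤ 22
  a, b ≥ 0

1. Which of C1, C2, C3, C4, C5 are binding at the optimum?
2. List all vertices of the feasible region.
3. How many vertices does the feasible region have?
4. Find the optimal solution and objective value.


1. C1, C5
2. (0, 0), (4.4, 0), (4, 2), (1.5, 4.5), (0, 5.25)
3. 5
4. a = 4, b = 2, z = -90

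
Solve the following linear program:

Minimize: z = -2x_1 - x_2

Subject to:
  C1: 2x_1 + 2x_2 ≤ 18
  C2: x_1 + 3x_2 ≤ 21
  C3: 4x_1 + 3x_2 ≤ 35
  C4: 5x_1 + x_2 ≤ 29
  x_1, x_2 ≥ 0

Evaluate the objective at each vertex of the feasible region:
  z(0, 0) = 0
  z(5.8, 0) = -11.6
  z(5, 4) = -14  ←
  z(3, 6) = -12
  z(0, 7) = -7
The minimum is at x_1 = 5, x_2 = 4.

x_1 = 5, x_2 = 4, z = -14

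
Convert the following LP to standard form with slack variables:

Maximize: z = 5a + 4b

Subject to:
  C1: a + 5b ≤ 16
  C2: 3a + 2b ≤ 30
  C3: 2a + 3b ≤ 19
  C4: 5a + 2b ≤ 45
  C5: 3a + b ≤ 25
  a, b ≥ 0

max z = 5a + 4b

s.t.
  a + 5b + s1 = 16
  3a + 2b + s2 = 30
  2a + 3b + s3 = 19
  5a + 2b + s4 = 45
  3a + b + s5 = 25
  a, b, s1, s2, s3, s4, s5 ≥ 0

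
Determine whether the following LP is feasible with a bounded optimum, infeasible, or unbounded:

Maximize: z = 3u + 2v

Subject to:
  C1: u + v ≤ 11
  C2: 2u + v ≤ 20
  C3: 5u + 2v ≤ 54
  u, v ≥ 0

Feasible with a bounded optimal solution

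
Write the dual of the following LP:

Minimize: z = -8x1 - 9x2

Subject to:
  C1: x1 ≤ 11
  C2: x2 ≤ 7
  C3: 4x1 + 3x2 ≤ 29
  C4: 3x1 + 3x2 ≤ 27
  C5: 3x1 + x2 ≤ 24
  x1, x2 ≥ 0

Primal min cᵀx s.t. Ax ≤ b, x ≥ 0  →  Dual max −bᵀy s.t. Aᵀy ≥ −c, y ≥ 0.

Maximize: z = -11y1 - 7y2 - 29y3 - 27y4 - 24y5

Subject to:
  y1 + 4y3 + 3y4 + 3y5 ≥ 8
  y2 + 3y3 + 3y4 + y5 ≥ 9
  y1, y2, y3, y4, y5 ≥ 0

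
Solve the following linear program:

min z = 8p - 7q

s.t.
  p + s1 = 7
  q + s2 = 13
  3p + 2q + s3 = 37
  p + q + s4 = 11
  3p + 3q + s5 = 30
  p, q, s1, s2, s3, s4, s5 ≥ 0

Evaluate the objective at each vertex of the feasible region:
  z(0, 0) = 0
  z(7, 0) = 56
  z(7, 3) = 35
  z(0, 10) = -70  ←
The minimum is at p = 0, q = 10.

p = 0, q = 10, z = -70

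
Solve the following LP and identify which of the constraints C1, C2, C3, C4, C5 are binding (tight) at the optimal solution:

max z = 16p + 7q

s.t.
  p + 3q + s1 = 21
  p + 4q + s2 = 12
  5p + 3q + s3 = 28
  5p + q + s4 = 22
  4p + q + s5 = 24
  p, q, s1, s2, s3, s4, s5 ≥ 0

At p = 4, q = 2, compute slack b - a·x for each constraint:
  C1: 21 − 10 = 11  (slack)
  C2: 12 − 12 = 0  (binding)
  C3: 28 − 26 = 2  (slack)
  C4: 22 − 22 = 0  (binding)
  C5: 24 − 18 = 6  (slack)

Optimal: p = 4, q = 2
Binding: C2, C4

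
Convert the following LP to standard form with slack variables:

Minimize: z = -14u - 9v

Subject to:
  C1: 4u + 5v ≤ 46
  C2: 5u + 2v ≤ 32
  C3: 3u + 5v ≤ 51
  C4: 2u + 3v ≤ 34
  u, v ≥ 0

min z = -14u - 9v

s.t.
  4u + 5v + s1 = 46
  5u + 2v + s2 = 32
  3u + 5v + s3 = 51
  2u + 3v + s4 = 34
  u, v, s1, s2, s3, s4 ≥ 0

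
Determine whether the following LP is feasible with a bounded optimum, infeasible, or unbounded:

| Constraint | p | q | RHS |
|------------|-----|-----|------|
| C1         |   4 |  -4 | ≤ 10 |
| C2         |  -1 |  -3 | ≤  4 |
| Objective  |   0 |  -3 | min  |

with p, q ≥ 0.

Unbounded (objective can decrease without bound)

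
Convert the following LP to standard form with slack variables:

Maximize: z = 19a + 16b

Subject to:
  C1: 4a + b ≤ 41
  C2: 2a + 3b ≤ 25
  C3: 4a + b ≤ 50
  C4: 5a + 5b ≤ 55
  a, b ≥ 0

max z = 19a + 16b

s.t.
  4a + b + s1 = 41
  2a + 3b + s2 = 25
  4a + b + s3 = 50
  5a + 5b + s4 = 55
  a, b, s1, s2, s3, s4 ≥ 0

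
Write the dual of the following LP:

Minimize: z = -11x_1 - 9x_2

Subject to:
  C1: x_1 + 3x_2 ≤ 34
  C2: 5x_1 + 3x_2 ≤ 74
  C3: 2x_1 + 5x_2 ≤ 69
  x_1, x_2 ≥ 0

Primal min cᵀx s.t. Ax ≤ b, x ≥ 0  →  Dual max −bᵀy s.t. Aᵀy ≥ −c, y ≥ 0.

Maximize: z = -34y1 - 74y2 - 69y3

Subject to:
  y1 + 5y2 + 2y3 ≥ 11
  3y1 + 3y2 + 5y3 ≥ 9
  y1, y2, y3 ≥ 0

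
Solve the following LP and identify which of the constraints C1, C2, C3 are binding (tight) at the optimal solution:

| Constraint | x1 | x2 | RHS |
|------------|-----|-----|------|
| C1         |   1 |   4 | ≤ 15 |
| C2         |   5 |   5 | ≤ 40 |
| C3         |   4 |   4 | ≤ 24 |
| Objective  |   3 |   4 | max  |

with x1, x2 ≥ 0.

At x1 = 3, x2 = 3, compute slack b - a·x for each constraint:
  C1: 15 − 15 = 0  (binding)
  C2: 40 − 30 = 10  (slack)
  C3: 24 − 24 = 0  (binding)

Optimal: x1 = 3, x2 = 3
Binding: C1, C3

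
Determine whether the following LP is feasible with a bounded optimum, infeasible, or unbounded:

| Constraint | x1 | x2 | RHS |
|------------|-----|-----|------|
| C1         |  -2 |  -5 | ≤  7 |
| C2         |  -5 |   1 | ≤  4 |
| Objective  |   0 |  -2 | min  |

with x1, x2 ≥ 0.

Unbounded (objective can decrease without bound)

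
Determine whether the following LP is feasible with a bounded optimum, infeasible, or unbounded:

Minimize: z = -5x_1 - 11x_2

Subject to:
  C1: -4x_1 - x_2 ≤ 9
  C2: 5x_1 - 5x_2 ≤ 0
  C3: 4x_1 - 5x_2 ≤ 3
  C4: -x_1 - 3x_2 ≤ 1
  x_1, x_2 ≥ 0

Unbounded (objective can decrease without bound)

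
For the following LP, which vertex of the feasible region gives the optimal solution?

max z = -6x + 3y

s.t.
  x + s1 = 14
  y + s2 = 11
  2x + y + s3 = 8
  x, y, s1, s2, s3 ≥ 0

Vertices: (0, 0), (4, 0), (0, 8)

Evaluate the objective at each vertex of the feasible region:
  z(0, 0) = 0
  z(4, 0) = -24
  z(0, 8) = 24  ←
The maximum is at x = 0, y = 8.

(0, 8)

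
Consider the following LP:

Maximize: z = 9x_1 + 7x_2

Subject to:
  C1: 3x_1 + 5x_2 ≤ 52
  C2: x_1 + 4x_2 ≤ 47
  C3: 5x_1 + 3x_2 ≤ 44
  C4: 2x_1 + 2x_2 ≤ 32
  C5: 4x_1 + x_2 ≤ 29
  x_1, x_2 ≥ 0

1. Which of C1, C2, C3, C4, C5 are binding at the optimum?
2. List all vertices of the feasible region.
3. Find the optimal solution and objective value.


1. C1, C3
2. (0, 0), (7.25, 0), (6.143, 4.429), (4, 8), (0, 10.4)
3. x_1 = 4, x_2 = 8, z = 92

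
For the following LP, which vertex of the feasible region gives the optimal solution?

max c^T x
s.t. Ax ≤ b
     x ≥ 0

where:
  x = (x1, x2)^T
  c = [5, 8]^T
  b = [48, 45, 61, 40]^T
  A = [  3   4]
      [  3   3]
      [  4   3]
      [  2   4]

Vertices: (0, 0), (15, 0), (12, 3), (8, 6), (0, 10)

Evaluate the objective at each vertex of the feasible region:
  z(0, 0) = 0
  z(15, 0) = 75
  z(12, 3) = 84
  z(8, 6) = 88  ←
  z(0, 10) = 80
The maximum is at x1 = 8, x2 = 6.

(8, 6)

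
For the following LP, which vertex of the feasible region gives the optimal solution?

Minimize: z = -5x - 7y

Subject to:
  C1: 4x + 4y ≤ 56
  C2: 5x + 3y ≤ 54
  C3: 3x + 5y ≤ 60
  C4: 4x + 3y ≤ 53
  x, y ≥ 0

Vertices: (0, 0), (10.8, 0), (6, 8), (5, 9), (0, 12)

Evaluate the objective at each vertex of the feasible region:
  z(0, 0) = 0
  z(10.8, 0) = -54
  z(6, 8) = -86
  z(5, 9) = -88  ←
  z(0, 12) = -84
The minimum is at x = 5, y = 9.

(5, 9)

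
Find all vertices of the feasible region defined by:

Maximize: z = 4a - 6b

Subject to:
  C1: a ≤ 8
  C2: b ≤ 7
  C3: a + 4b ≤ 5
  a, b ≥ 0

(0, 0), (5, 0), (0, 1.25)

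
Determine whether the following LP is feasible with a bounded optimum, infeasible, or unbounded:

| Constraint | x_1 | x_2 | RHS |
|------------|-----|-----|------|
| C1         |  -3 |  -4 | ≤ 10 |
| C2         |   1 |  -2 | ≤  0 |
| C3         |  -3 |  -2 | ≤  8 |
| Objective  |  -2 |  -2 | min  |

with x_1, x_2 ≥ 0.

Unbounded (objective can decrease without bound)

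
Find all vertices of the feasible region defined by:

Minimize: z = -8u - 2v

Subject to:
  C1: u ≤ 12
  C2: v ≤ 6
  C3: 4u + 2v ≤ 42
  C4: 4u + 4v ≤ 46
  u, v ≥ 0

(0, 0), (10.5, 0), (9.5, 2), (5.5, 6), (0, 6)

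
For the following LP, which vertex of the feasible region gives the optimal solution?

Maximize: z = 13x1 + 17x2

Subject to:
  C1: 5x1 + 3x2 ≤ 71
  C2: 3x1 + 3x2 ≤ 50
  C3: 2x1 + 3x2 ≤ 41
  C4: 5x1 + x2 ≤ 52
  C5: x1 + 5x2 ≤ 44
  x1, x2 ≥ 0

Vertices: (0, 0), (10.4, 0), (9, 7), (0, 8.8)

Evaluate the objective at each vertex of the feasible region:
  z(0, 0) = 0
  z(10.4, 0) = 135.2
  z(9, 7) = 236  ←
  z(0, 8.8) = 149.6
The maximum is at x1 = 9, x2 = 7.

(9, 7)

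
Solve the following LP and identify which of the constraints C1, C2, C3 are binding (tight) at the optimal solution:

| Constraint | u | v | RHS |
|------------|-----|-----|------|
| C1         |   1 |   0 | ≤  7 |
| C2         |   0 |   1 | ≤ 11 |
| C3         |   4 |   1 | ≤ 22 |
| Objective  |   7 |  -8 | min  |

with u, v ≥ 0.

At u = 0, v = 11, compute slack b - a·x for each constraint:
  C1: 7 − 0 = 7  (slack)
  C2: 11 − 11 = 0  (binding)
  C3: 22 − 11 = 11  (slack)

Optimal: u = 0, v = 11
Binding: C2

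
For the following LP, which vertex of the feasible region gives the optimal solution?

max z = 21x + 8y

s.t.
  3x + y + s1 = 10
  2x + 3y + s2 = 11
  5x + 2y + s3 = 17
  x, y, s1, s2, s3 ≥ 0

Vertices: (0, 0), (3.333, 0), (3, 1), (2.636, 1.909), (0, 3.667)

Evaluate the objective at each vertex of the feasible region:
  z(0, 0) = 0
  z(3.333, 0) = 70
  z(3, 1) = 71  ←
  z(2.636, 1.909) = 70.64
  z(0, 3.667) = 29.33
The maximum is at x = 3, y = 1.

(3, 1)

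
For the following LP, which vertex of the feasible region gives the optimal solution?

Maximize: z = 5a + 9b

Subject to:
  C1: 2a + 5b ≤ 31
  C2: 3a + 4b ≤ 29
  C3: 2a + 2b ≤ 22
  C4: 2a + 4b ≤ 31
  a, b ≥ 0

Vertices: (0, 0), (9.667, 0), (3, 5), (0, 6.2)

Evaluate the objective at each vertex of the feasible region:
  z(0, 0) = 0
  z(9.667, 0) = 48.33
  z(3, 5) = 60  ←
  z(0, 6.2) = 55.8
The maximum is at a = 3, b = 5.

(3, 5)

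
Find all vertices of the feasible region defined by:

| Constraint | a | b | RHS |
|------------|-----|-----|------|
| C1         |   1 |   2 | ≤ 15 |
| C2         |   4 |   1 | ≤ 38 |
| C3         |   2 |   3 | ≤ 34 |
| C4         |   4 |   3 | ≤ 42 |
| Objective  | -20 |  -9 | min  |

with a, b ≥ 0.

(0, 0), (9.5, 0), (9, 2), (7.8, 3.6), (0, 7.5)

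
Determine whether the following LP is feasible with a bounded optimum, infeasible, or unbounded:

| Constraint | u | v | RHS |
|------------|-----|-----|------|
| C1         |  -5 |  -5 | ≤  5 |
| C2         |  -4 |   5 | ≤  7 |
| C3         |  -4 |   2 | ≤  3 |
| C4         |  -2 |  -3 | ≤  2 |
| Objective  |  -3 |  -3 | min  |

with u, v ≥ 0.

Unbounded (objective can decrease without bound)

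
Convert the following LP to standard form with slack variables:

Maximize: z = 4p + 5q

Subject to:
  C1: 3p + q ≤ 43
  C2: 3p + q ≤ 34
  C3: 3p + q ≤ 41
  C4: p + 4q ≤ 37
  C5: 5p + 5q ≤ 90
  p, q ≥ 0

max z = 4p + 5q

s.t.
  3p + q + s1 = 43
  3p + q + s2 = 34
  3p + q + s3 = 41
  p + 4q + s4 = 37
  5p + 5q + s5 = 90
  p, q, s1, s2, s3, s4, s5 ≥ 0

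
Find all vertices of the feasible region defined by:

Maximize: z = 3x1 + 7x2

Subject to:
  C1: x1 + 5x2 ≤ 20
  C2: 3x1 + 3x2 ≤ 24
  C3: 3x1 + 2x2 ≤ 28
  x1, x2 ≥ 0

(0, 0), (8, 0), (5, 3), (0, 4)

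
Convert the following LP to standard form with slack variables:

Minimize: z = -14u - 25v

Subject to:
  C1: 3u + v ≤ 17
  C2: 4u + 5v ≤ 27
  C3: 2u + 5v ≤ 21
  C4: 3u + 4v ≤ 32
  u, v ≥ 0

min z = -14u - 25v

s.t.
  3u + v + s1 = 17
  4u + 5v + s2 = 27
  2u + 5v + s3 = 21
  3u + 4v + s4 = 32
  u, v, s1, s2, s3, s4 ≥ 0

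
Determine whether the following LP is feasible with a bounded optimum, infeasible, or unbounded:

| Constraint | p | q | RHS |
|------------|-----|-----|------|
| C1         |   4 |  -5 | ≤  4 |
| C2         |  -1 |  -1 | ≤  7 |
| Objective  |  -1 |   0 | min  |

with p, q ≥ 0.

Unbounded (objective can decrease without bound)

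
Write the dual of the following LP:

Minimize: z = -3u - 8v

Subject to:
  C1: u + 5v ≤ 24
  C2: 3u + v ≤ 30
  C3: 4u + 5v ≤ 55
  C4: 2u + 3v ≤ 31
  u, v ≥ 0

Primal min cᵀx s.t. Ax ≤ b, x ≥ 0  →  Dual max −bᵀy s.t. Aᵀy ≥ −c, y ≥ 0.

Maximize: z = -24y1 - 30y2 - 55y3 - 31y4

Subject to:
  y1 + 3y2 + 4y3 + 2y4 ≥ 3
  5y1 + y2 + 5y3 + 3y4 ≥ 8
  y1, y2, y3, y4 ≥ 0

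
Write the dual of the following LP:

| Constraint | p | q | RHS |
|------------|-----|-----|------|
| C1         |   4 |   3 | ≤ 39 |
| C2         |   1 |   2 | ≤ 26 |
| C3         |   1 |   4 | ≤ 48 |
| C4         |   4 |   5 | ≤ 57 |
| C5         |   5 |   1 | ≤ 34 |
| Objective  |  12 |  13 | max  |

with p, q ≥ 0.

Primal max cᵀx s.t. Ax ≤ b, x ≥ 0  →  Dual min bᵀy s.t. Aᵀy ≥ c, y ≥ 0.

Minimize: z = 39y1 + 26y2 + 48y3 + 57y4 + 34y5

Subject to:
  4y1 + y2 + y3 + 4y4 + 5y5 ≥ 12
  3y1 + 2y2 + 4y3 + 5y4 + y5 ≥ 13
  y1, y2, y3, y4, y5 ≥ 0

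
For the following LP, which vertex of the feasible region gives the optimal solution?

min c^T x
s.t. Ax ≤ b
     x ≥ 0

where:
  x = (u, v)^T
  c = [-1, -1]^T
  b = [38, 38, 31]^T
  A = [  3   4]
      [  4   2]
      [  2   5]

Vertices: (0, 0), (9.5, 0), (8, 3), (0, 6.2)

Evaluate the objective at each vertex of the feasible region:
  z(0, 0) = 0
  z(9.5, 0) = -9.5
  z(8, 3) = -11  ←
  z(0, 6.2) = -6.2
The minimum is at u = 8, v = 3.

(8, 3)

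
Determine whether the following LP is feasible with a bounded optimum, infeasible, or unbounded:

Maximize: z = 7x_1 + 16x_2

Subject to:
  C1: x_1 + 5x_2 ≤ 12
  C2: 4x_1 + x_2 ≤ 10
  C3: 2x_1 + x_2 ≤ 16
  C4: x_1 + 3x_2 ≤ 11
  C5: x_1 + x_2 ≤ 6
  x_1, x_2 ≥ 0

Feasible with a bounded optimal solution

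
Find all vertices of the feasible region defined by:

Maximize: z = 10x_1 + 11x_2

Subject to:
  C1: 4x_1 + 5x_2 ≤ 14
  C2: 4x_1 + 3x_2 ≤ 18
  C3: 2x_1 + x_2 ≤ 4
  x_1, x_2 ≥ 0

(0, 0), (2, 0), (1, 2), (0, 2.8)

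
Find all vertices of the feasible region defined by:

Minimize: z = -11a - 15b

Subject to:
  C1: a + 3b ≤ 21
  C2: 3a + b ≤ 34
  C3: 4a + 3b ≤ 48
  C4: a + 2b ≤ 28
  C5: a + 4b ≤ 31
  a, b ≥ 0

(0, 0), (11.33, 0), (10.8, 1.6), (9, 4), (0, 7)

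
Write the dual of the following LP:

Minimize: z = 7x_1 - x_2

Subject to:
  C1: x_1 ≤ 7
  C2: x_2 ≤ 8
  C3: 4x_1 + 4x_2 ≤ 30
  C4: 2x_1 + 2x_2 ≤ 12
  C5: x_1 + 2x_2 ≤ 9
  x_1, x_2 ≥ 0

Primal min cᵀx s.t. Ax ≤ b, x ≥ 0  →  Dual max −bᵀy s.t. Aᵀy ≥ −c, y ≥ 0.

Maximize: z = -7y1 - 8y2 - 30y3 - 12y4 - 9y5

Subject to:
  y1 + 4y3 + 2y4 + y5 ≥ -7
  y2 + 4y3 + 2y4 + 2y5 ≥ 1
  y1, y2, y3, y4, y5 ≥ 0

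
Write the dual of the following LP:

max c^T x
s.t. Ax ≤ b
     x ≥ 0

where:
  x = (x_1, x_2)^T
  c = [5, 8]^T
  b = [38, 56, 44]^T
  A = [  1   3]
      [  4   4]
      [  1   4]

Primal max cᵀx s.t. Ax ≤ b, x ≥ 0  →  Dual min bᵀy s.t. Aᵀy ≥ c, y ≥ 0.

Minimize: z = 38y1 + 56y2 + 44y3

Subject to:
  y1 + 4y2 + y3 ≥ 5
  3y1 + 4y2 + 4y3 ≥ 8
  y1, y2, y3 ≥ 0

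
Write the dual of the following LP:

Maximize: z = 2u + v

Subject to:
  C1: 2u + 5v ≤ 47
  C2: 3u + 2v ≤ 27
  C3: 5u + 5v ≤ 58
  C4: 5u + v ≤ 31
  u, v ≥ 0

Primal max cᵀx s.t. Ax ≤ b, x ≥ 0  →  Dual min bᵀy s.t. Aᵀy ≥ c, y ≥ 0.

Minimize: z = 47y1 + 27y2 + 58y3 + 31y4

Subject to:
  2y1 + 3y2 + 5y3 + 5y4 ≥ 2
  5y1 + 2y2 + 5y3 + y4 ≥ 1
  y1, y2, y3, y4 ≥ 0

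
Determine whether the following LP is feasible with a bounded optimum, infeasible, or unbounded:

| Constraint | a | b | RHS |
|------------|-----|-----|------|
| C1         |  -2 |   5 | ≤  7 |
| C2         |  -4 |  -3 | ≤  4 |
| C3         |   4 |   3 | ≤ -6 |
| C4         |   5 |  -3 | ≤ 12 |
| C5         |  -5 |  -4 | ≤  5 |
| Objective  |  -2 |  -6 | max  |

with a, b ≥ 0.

Infeasible (no feasible solution exists)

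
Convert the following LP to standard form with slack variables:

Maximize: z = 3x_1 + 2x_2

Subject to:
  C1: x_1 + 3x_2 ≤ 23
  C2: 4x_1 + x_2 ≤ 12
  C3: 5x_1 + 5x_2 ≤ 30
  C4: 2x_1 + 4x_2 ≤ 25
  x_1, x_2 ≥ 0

max z = 3x_1 + 2x_2

s.t.
  x_1 + 3x_2 + s1 = 23
  4x_1 + x_2 + s2 = 12
  5x_1 + 5x_2 + s3 = 30
  2x_1 + 4x_2 + s4 = 25
  x_1, x_2, s1, s2, s3, s4 ≥ 0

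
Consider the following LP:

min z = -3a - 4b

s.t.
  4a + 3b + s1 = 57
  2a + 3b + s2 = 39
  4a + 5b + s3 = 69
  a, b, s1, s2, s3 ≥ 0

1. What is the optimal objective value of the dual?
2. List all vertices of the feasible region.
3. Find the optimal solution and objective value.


1. -54
2. (0, 0), (14.25, 0), (9.75, 6), (6, 9), (0, 13)
3. a = 6, b = 9, z = -54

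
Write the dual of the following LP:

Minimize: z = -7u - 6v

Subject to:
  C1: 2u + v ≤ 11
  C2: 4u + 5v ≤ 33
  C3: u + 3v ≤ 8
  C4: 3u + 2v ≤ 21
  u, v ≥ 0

Primal min cᵀx s.t. Ax ≤ b, x ≥ 0  →  Dual max −bᵀy s.t. Aᵀy ≥ −c, y ≥ 0.

Maximize: z = -11y1 - 33y2 - 8y3 - 21y4

Subject to:
  2y1 + 4y2 + y3 + 3y4 ≥ 7
  y1 + 5y2 + 3y3 + 2y4 ≥ 6
  y1, y2, y3, y4 ≥ 0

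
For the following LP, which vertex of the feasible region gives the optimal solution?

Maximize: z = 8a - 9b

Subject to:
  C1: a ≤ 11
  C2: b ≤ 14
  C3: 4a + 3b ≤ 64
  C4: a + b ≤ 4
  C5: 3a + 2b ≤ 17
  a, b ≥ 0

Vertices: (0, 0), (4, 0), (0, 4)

Evaluate the objective at each vertex of the feasible region:
  z(0, 0) = 0
  z(4, 0) = 32  ←
  z(0, 4) = -36
The maximum is at a = 4, b = 0.

(4, 0)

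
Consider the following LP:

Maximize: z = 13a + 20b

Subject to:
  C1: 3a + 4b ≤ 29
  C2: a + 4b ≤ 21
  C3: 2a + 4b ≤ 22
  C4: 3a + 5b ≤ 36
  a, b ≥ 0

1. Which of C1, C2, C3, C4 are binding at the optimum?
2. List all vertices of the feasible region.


1. C1, C3
2. (0, 0), (9.667, 0), (7, 2), (1, 5), (0, 5.25)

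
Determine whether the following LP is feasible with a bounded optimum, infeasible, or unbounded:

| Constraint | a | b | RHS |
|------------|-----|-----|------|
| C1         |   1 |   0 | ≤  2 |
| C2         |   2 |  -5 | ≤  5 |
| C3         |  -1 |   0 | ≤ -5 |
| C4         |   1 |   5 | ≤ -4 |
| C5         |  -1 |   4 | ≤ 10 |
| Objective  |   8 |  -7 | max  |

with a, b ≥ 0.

Infeasible (no feasible solution exists)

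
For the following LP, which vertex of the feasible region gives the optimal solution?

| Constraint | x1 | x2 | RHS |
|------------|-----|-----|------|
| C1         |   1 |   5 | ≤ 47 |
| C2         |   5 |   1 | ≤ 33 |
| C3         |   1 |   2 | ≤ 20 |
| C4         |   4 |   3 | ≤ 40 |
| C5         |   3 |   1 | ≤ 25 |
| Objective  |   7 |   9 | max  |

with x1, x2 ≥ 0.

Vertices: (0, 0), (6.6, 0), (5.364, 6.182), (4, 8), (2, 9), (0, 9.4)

Evaluate the objective at each vertex of the feasible region:
  z(0, 0) = 0
  z(6.6, 0) = 46.2
  z(5.364, 6.182) = 93.18
  z(4, 8) = 100  ←
  z(2, 9) = 95
  z(0, 9.4) = 84.6
The maximum is at x1 = 4, x2 = 8.

(4, 8)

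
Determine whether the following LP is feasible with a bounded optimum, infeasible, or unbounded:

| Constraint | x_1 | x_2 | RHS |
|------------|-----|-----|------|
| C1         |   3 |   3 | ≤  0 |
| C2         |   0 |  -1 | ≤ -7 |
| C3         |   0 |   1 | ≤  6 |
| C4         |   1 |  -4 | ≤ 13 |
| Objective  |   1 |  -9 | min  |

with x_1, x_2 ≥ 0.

Infeasible (no feasible solution exists)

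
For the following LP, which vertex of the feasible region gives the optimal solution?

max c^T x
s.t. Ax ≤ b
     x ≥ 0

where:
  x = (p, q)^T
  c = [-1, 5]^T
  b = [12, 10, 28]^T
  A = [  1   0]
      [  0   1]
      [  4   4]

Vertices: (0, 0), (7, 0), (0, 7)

Evaluate the objective at each vertex of the feasible region:
  z(0, 0) = 0
  z(7, 0) = -7
  z(0, 7) = 35  ←
The maximum is at p = 0, q = 7.

(0, 7)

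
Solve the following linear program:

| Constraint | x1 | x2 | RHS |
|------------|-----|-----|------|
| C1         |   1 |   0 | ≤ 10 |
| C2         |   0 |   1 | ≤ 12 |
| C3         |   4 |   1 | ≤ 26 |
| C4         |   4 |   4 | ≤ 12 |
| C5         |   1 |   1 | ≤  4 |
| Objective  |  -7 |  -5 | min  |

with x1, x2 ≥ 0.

Evaluate the objective at each vertex of the feasible region:
  z(0, 0) = 0
  z(3, 0) = -21  ←
  z(0, 3) = -15
The minimum is at x1 = 3, x2 = 0.

x1 = 3, x2 = 0, z = -21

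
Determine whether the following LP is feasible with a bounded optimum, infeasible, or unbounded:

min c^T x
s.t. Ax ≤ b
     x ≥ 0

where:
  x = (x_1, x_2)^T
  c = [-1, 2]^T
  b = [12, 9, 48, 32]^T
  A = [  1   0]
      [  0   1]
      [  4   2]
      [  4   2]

Feasible with a bounded optimal solution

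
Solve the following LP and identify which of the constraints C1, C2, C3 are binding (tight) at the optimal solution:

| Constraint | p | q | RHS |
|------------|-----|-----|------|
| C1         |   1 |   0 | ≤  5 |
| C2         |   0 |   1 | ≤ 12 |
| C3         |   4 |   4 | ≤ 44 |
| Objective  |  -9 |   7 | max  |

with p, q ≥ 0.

At p = 0, q = 11, compute slack b - a·x for each constraint:
  C1: 5 − 0 = 5  (slack)
  C2: 12 − 11 = 1  (slack)
  C3: 44 − 44 = 0  (binding)

Optimal: p = 0, q = 11
Binding: C3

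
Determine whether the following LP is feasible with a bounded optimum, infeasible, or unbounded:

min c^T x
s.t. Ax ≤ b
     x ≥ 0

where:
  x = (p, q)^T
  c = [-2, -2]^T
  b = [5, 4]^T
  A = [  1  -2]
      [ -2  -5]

Unbounded (objective can decrease without bound)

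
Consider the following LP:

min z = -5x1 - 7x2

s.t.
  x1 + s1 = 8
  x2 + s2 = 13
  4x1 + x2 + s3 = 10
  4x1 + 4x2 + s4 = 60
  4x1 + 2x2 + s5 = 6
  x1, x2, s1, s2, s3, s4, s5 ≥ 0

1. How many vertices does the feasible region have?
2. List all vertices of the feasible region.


1. 3
2. (0, 0), (1.5, 0), (0, 3)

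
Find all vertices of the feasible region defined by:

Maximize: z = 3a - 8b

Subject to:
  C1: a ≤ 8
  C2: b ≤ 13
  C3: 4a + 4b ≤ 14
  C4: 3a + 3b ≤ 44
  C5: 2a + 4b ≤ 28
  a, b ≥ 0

(0, 0), (3.5, 0), (0, 3.5)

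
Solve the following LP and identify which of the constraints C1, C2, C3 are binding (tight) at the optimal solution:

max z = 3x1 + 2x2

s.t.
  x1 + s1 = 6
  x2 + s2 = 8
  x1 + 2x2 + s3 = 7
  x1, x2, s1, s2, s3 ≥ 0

At x1 = 6, x2 = 0.5, compute slack b - a·x for each constraint:
  C1: 6 − 6 = 0  (binding)
  C2: 8 − 0.5 = 7.5  (slack)
  C3: 7 − 7 = 0  (binding)

Optimal: x1 = 6, x2 = 0.5
Binding: C1, C3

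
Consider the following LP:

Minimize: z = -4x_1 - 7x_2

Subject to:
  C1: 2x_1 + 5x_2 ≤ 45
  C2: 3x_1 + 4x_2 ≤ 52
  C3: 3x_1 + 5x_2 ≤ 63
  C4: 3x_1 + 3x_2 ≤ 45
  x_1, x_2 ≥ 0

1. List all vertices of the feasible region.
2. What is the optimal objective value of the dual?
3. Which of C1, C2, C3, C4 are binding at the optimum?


1. (0, 0), (15, 0), (10, 5), (0, 9)
2. -75
3. C1, C4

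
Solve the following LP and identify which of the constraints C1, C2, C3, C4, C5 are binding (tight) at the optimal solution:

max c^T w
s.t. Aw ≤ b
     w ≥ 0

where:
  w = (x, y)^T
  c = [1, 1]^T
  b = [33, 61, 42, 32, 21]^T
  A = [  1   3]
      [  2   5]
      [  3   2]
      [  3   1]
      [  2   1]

At x = 6, y = 9, compute slack b - a·x for each constraint:
  C1: 33 − 33 = 0  (binding)
  C2: 61 − 57 = 4  (slack)
  C3: 42 − 36 = 6  (slack)
  C4: 32 − 27 = 5  (slack)
  C5: 21 − 21 = 0  (binding)

Optimal: x = 6, y = 9
Binding: C1, C5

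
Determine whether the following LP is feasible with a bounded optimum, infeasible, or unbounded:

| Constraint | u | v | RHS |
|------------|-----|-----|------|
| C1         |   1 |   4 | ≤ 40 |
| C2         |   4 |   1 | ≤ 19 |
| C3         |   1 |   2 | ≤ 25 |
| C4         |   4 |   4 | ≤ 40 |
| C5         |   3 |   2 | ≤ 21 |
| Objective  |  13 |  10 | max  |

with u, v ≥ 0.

Feasible with a bounded optimal solution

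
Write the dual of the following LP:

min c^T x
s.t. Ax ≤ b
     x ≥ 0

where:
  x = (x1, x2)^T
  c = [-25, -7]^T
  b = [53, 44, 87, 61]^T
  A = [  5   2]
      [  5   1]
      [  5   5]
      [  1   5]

Primal min cᵀx s.t. Ax ≤ b, x ≥ 0  →  Dual max −bᵀy s.t. Aᵀy ≥ −c, y ≥ 0.

Maximize: z = -53y1 - 44y2 - 87y3 - 61y4

Subject to:
  5y1 + 5y2 + 5y3 + y4 ≥ 25
  2y1 + y2 + 5y3 + 5y4 ≥ 7
  y1, y2, y3, y4 ≥ 0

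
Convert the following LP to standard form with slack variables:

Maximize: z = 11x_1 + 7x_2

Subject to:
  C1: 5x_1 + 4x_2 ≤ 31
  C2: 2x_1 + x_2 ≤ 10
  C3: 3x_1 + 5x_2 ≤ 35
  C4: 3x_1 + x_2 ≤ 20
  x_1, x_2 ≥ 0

max z = 11x_1 + 7x_2

s.t.
  5x_1 + 4x_2 + s1 = 31
  2x_1 + x_2 + s2 = 10
  3x_1 + 5x_2 + s3 = 35
  3x_1 + x_2 + s4 = 20
  x_1, x_2, s1, s2, s3, s4 ≥ 0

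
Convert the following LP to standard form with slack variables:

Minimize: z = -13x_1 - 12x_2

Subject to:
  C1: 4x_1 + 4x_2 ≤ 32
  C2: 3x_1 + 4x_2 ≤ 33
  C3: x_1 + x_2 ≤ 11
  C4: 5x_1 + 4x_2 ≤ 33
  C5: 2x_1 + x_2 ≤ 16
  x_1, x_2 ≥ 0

min z = -13x_1 - 12x_2

s.t.
  4x_1 + 4x_2 + s1 = 32
  3x_1 + 4x_2 + s2 = 33
  x_1 + x_2 + s3 = 11
  5x_1 + 4x_2 + s4 = 33
  2x_1 + x_2 + s5 = 16
  x_1, x_2, s1, s2, s3, s4, s5 ≥ 0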